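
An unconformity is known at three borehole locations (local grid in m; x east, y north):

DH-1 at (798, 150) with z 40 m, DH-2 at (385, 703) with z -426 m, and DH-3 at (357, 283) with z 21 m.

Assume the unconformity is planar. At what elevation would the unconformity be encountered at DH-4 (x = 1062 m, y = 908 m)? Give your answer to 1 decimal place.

Two edge vectors: DH-1→DH-2 = (-413, 553, -466), DH-1→DH-3 = (-441, 133, -19).
Normal n = (DH-1→DH-2) × (DH-1→DH-3) = (51471, 197659, 188944).
So ∂z/∂x = −n_x/n_z = −0.272414 and ∂z/∂y = −n_y/n_z = −1.046125.
Intercept c from DH-1: 40 + 217.39 + 156.92 = 414.31.
At (1062, 908): z = −289.3 − 949.9 + 414.31 = -824.9 m.

-824.9 m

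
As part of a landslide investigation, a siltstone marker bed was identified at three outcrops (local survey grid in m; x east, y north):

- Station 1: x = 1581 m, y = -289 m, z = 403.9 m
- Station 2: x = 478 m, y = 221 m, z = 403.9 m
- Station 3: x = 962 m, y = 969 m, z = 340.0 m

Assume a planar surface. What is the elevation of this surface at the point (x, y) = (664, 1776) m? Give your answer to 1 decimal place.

296.0 m

Let the plane be z = a·x + b·y + c.
Station 2−Station 1: −1103a + 510b = 0;  Station 3−Station 1: −619a + 1258b = −63.9.
Solving gives a = −0.030403, b = −0.065755.
Then c = 403.9 − a·1581 − b·-289 = 432.96.
At (664, 1776): z = −20.2 − 116.8 + 432.96 = 296.0 m.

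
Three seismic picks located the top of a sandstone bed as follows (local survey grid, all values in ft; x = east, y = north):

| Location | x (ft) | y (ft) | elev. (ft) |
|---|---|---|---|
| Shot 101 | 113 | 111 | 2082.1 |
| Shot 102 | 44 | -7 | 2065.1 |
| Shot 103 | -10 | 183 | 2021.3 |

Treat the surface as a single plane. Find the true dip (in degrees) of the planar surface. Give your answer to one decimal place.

Let the plane be z = a·x + b·y + c.
Shot 102−Shot 101: −69a − 118b = −17;  Shot 103−Shot 101: −123a + 72b = −60.8.
Solving gives a = 0.43109, b = −0.10801.
Gradient magnitude |∇z| = √(a² + b²) = √(0.18583 + 0.01167) = 0.44441.
True dip = arctan(0.44441) = 24.0°, dipping toward WNW (azimuth ≈ 284°).

24.0°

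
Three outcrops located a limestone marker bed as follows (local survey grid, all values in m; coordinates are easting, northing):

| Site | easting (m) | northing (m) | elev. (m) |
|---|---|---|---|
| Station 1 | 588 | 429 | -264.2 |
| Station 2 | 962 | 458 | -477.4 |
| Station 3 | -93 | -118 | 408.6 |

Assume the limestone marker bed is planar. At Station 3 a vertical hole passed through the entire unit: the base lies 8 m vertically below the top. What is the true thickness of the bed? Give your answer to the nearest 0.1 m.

6.3 m

Two edge vectors: Station 1→Station 2 = (374, 29, -213.2), Station 1→Station 3 = (-681, -547, 672.8).
Normal n = (Station 1→Station 2) × (Station 1→Station 3) = (-97109.2, -106438, -184829).
So ∂z/∂easting = −n_x/n_z = −0.52540 and ∂z/∂northing = −n_y/n_z = −0.57587.
|∇z| = √(a²+b²) = 0.77954, so dip δ = arctan(0.77954) = 37.94°.
True thickness = vertical thickness × cos δ = 8 × cos 37.94° = 6.3 m.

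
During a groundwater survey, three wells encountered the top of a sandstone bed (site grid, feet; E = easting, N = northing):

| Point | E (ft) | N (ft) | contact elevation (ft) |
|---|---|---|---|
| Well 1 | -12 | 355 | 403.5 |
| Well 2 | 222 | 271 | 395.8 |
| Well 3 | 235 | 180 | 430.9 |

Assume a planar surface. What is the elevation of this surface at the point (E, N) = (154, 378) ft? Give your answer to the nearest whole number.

364 ft

Let the plane be z = a·E + b·N + c.
Well 2−Well 1: 234a − 84b = −7.7;  Well 3−Well 1: 247a − 175b = 27.4.
Solving gives a = −0.18063, b = −0.41152.
Then c = 403.5 − a·-12 − b·355 = 547.42.
At (154, 378): z = −27.8 − 155.6 + 547.42 = 364.1 ft.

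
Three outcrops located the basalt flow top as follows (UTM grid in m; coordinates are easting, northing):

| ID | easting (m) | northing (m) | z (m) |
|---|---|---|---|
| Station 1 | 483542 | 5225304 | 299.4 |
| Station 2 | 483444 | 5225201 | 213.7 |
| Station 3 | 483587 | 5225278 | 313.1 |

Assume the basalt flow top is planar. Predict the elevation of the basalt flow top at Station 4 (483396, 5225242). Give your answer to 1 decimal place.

Let the plane be z = a·easting + b·northing + c.
Station 2−Station 1: −98a − 103b = −85.7;  Station 3−Station 1: 45a − 26b = 13.7.
Solving gives a = 0.506654601, b = 0.349979117.
Then c = 299.4 − a·483542 − b·5225304 = −2073436.66.
At (483396, 5225242): z = 244914.8 + 1828725.6 − 2073436.66 = 203.7 m.

203.7 m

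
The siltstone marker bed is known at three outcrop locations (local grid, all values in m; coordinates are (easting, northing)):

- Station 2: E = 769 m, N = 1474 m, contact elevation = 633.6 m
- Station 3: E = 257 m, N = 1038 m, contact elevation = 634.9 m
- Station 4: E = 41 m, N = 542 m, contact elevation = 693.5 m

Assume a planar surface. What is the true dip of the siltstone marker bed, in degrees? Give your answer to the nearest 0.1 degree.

Two edge vectors: Station 2→Station 3 = (-512, -436, 1.3), Station 2→Station 4 = (-728, -932, 59.9).
Normal n = (Station 2→Station 3) × (Station 2→Station 4) = (-24904.8, 29722.4, 159776).
So ∂z/∂E = −n_x/n_z = 0.15587 and ∂z/∂N = −n_y/n_z = −0.18603.
Gradient magnitude |∇z| = √(a² + b²) = √(0.02430 + 0.03461) = 0.24270.
True dip = arctan(0.24270) = 13.6°, dipping toward NW (azimuth ≈ 320°).

13.6°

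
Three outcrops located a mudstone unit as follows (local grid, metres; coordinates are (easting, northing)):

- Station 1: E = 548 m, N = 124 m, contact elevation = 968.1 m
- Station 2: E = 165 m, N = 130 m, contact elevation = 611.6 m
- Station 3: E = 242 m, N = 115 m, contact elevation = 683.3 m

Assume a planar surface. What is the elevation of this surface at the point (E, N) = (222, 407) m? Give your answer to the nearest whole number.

664 m

Let the plane be z = a·E + b·N + c.
Station 2−Station 1: −383a + 6b = −356.5;  Station 3−Station 1: −306a − 9b = −284.8.
Solving gives a = 0.93078, b = −0.00201.
Then c = 968.1 − a·548 − b·124 = 458.28.
At (222, 407): z = 206.6 − 0.8 + 458.28 = 664.1 m.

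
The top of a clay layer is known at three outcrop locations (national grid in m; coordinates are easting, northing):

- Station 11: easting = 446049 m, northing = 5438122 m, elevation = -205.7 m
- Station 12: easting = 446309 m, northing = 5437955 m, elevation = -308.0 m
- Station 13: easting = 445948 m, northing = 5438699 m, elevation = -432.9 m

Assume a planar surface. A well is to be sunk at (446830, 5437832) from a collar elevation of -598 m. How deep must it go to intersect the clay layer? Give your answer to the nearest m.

25 m

Let the plane be z = a·easting + b·northing + c.
Station 12−Station 11: 260a − 167b = −102.3;  Station 13−Station 11: −101a + 577b = −227.2.
Solving gives a = −0.72825622, b = −0.52123722.
Then c = -205.7 − a·446049 − b·5438122 = 3159183.87.
At (446830, 5437832): z_contact = −325406.7 − 2834400.5 + 3159183.87 = -623.3 m.
Depth below ground = -598 − (-623.3) = 25 m.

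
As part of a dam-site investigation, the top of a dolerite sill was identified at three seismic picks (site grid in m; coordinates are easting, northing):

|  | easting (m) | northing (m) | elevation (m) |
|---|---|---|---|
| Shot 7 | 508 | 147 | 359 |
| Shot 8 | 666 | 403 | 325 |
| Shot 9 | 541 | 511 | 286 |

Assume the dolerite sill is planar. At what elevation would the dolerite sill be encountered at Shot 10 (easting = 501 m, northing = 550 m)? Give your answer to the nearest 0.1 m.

Two edge vectors: Shot 7→Shot 8 = (158, 256, -34), Shot 7→Shot 9 = (33, 364, -73).
Normal n = (Shot 7→Shot 8) × (Shot 7→Shot 9) = (-6312, 10412, 49064).
So ∂z/∂easting = −n_x/n_z = 0.12865 and ∂z/∂northing = −n_y/n_z = −0.21221.
Intercept c from Shot 7: 359 − 65.35 + 31.20 = 324.84.
At (501, 550): z = 64.5 − 116.7 + 324.84 = 272.6 m.

272.6 m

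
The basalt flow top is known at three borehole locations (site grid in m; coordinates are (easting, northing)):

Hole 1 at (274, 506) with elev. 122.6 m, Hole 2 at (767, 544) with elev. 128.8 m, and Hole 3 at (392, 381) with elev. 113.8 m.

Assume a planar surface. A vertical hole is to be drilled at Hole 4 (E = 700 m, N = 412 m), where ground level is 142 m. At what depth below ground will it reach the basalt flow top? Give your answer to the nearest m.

24 m

Two edge vectors: Hole 1→Hole 2 = (493, 38, 6.2), Hole 1→Hole 3 = (118, -125, -8.8).
Normal n = (Hole 1→Hole 2) × (Hole 1→Hole 3) = (440.6, 5070, -66109).
So ∂z/∂E = −n_x/n_z = 0.00666 and ∂z/∂N = −n_y/n_z = 0.07669.
Intercept c from Hole 1: 122.6 − 1.83 − 38.81 = 81.97.
At (700, 412): z_contact = 4.7 + 31.6 + 81.97 = 118.2 m.
Depth below ground = 142 − 118.2 = 24 m.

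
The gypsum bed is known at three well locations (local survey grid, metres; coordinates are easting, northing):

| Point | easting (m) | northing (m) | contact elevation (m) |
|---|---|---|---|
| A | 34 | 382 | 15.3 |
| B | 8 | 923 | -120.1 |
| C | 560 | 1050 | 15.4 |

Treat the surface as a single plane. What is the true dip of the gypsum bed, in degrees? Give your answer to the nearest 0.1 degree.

20.9°

Let the plane be z = a·easting + b·northing + c.
B−A: −26a + 541b = −135.4;  C−A: 526a + 668b = 0.1.
Solving gives a = 0.29974, b = −0.23587.
Gradient magnitude |∇z| = √(a² + b²) = √(0.08984 + 0.05564) = 0.38142.
True dip = arctan(0.38142) = 20.9°, dipping toward NW (azimuth ≈ 308°).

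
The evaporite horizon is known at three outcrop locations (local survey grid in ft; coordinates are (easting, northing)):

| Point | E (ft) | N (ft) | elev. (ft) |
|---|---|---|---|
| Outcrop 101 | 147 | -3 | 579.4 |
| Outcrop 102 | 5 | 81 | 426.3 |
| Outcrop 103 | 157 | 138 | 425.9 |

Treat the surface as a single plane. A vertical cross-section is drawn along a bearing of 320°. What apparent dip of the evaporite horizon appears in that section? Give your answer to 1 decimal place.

Two edge vectors: Outcrop 101→Outcrop 102 = (-142, 84, -153.1), Outcrop 101→Outcrop 103 = (10, 141, -153.5).
Normal n = (Outcrop 101→Outcrop 102) × (Outcrop 101→Outcrop 103) = (8693.1, -23328, -20862).
So ∂z/∂E = −n_x/n_z = 0.41670 and ∂z/∂N = −n_y/n_z = −1.11821.
Unit vector along 320° is (sin 320°, cos 320°) = (-0.6428, 0.7660).
Slope in that direction = a·(-0.6428) + b·(0.7660) = −1.12444.
Apparent dip = arctan|1.12444| = 48.4° (true dip is 50.0°, so apparent ≤ true as expected).

48.4°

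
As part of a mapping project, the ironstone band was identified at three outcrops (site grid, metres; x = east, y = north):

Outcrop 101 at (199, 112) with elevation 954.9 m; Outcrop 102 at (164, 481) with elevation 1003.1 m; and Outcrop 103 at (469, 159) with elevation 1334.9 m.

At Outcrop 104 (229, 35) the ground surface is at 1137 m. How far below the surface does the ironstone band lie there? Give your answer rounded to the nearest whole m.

161 m

Two edge vectors: Outcrop 101→Outcrop 102 = (-35, 369, 48.2), Outcrop 101→Outcrop 103 = (270, 47, 380).
Normal n = (Outcrop 101→Outcrop 102) × (Outcrop 101→Outcrop 103) = (137954.6, 26314, -101275).
So ∂z/∂x = −n_x/n_z = 1.36218 and ∂z/∂y = −n_y/n_z = 0.25983.
Intercept c from Outcrop 101: 954.9 − 271.07 − 29.10 = 654.73.
At (229, 35): z_contact = 311.9 + 9.1 + 654.73 = 975.8 m.
Depth below ground = 1137 − 975.8 = 161 m.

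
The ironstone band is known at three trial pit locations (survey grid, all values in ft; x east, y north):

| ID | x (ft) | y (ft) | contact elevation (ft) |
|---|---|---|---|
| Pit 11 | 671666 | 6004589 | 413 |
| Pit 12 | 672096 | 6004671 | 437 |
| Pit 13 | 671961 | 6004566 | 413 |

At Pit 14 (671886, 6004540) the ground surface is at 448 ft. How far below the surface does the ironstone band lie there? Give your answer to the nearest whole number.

Let the plane be z = a·x + b·y + c.
Pit 12−Pit 11: 430a + 82b = 24;  Pit 13−Pit 11: 295a − 23b = 0.
Solving gives a = 0.01619718, b = 0.20774648.
Then c = 413 − a·671666 − b·6004589 = −1257898.32.
At (671886, 6004540): z_contact = 10882.7 + 1247422.0 − 1257898.32 = 406.4 ft.
Depth below ground = 448 − 406.4 = 42 ft.

42 ft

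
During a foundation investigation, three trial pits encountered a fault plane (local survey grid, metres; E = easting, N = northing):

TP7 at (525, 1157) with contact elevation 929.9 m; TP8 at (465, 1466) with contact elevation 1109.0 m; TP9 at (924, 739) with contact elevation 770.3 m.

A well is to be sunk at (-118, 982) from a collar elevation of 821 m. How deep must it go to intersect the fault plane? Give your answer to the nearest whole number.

169 m

Two edge vectors: TP7→TP8 = (-60, 309, 179.1), TP7→TP9 = (399, -418, -159.6).
Normal n = (TP7→TP8) × (TP7→TP9) = (25547.4, 61884.9, -98211).
So ∂z/∂E = −n_x/n_z = 0.26013 and ∂z/∂N = −n_y/n_z = 0.63012.
Intercept c from TP7: 929.9 − 136.57 − 729.05 = 64.28.
At (-118, 982): z_contact = −30.7 + 618.8 + 64.28 = 652.4 m.
Depth below ground = 821 − 652.4 = 169 m.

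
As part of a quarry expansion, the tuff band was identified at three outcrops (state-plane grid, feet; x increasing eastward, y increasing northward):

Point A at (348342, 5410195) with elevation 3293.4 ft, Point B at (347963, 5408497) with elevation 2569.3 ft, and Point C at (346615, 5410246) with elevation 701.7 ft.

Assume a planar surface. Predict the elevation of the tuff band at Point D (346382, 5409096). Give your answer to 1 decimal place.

Let the plane be z = a·x + b·y + c.
Point B−Point A: −379a − 1698b = −724.1;  Point C−Point A: −1727a + 51b = −2591.7.
Solving gives a = 1.503378713, b = 0.090883079.
Then c = 3293.4 − a·348342 − b·5410195 = −1012091.73.
At (346382, 5409096): z = 520743.3 + 491595.3 − 1012091.73 = 246.9 ft.

246.9 ft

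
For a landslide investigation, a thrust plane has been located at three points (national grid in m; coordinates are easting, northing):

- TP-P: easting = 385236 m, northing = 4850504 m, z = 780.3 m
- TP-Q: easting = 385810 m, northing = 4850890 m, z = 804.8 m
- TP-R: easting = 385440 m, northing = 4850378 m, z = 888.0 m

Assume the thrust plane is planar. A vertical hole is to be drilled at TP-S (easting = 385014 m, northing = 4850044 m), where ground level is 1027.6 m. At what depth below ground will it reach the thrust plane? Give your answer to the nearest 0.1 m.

Two edge vectors: TP-P→TP-Q = (574, 386, 24.5), TP-P→TP-R = (204, -126, 107.7).
Normal n = (TP-P→TP-Q) × (TP-P→TP-R) = (44659.2, -56821.8, -151068).
So ∂z/∂easting = −n_x/n_z = 0.295623163 and ∂z/∂northing = −n_y/n_z = −0.376133926.
Intercept c from TP-P: 780.3 − 113884.68 + 1824439.11 = 1711334.73.
At (385014, 4850044): z_contact = 113819.06 − 1824266.09 + 1711334.73 = 887.69 m.
Depth below ground = 1027.6 − 887.69 = 139.9 m.

139.9 m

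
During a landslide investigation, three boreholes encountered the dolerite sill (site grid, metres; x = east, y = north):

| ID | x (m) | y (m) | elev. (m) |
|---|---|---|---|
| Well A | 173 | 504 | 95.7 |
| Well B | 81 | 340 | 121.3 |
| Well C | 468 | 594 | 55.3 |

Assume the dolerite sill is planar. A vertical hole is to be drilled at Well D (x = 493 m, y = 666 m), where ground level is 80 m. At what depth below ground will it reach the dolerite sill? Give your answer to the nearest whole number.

Two edge vectors: Well A→Well B = (-92, -164, 25.6), Well A→Well C = (295, 90, -40.4).
Normal n = (Well A→Well B) × (Well A→Well C) = (4321.6, 3835.2, 40100).
So ∂z/∂x = −n_x/n_z = −0.10777 and ∂z/∂y = −n_y/n_z = −0.09564.
Intercept c from Well A: 95.7 + 18.64 + 48.20 = 162.55.
At (493, 666): z_contact = −53.1 − 63.7 + 162.55 = 45.7 m.
Depth below ground = 80 − 45.7 = 34 m.

34 m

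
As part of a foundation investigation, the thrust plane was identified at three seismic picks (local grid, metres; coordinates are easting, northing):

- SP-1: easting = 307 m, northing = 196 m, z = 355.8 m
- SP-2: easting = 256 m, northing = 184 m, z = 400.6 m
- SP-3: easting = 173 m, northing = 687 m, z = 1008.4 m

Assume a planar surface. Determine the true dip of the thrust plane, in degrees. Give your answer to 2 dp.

Two edge vectors: SP-1→SP-2 = (-51, -12, 44.8), SP-1→SP-3 = (-134, 491, 652.6).
Normal n = (SP-1→SP-2) × (SP-1→SP-3) = (-29828, 27279.4, -26649).
So ∂z/∂easting = −n_x/n_z = −1.11929 and ∂z/∂northing = −n_y/n_z = 1.02366.
Gradient magnitude |∇z| = √(a² + b²) = √(1.25281 + 1.04787) = 1.51680.
True dip = arctan(1.51680) = 56.60°, dipping toward SE (azimuth ≈ 132°).

56.60°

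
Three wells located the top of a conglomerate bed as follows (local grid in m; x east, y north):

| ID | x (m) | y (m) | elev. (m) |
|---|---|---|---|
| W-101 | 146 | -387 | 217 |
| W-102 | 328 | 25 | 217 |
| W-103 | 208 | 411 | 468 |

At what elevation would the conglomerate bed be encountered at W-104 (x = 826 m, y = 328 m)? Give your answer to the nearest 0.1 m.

Two edge vectors: W-101→W-102 = (182, 412, 0), W-101→W-103 = (62, 798, 251).
Normal n = (W-101→W-102) × (W-101→W-103) = (103412, -45682, 119692).
So ∂z/∂x = −n_x/n_z = −0.86398 and ∂z/∂y = −n_y/n_z = 0.38166.
Intercept c from W-101: 217 + 126.14 + 147.70 = 490.85.
At (826, 328): z = −713.7 + 125.2 + 490.85 = -97.6 m.

-97.6 m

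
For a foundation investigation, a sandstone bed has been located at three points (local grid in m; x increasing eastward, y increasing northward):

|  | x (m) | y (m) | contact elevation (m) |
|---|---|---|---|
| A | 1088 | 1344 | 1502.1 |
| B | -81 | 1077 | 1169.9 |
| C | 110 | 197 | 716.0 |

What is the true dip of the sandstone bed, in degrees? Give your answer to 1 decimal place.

29.8°

Two edge vectors: A→B = (-1169, -267, -332.2), A→C = (-978, -1147, -786.1).
Normal n = (A→B) × (A→C) = (-171144.7, -594059.3, 1079717).
So ∂z/∂x = −n_x/n_z = 0.15851 and ∂z/∂y = −n_y/n_z = 0.55020.
Gradient magnitude |∇z| = √(a² + b²) = √(0.02513 + 0.30272) = 0.57258.
True dip = arctan(0.57258) = 29.8°, dipping toward SSW (azimuth ≈ 196°).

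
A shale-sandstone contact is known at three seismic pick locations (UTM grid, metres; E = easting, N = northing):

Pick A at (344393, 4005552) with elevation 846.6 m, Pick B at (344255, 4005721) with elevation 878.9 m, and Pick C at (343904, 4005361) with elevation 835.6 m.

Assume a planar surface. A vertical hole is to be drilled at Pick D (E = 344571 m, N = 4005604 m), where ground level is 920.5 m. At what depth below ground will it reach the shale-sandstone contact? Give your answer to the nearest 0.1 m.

72.7 m

Let the plane be z = a·E + b·N + c.
Pick B−Pick A: −138a + 169b = 32.3;  Pick C−Pick A: −489a − 191b = −11.
Solving gives a = −0.039544399, b = 0.158833567.
Then c = 846.6 − a·344393 − b·4005552 = −621750.70.
At (344571, 4005604): z_contact = −13625.85 + 636224.37 − 621750.70 = 847.82 m.
Depth below ground = 920.5 − 847.82 = 72.7 m.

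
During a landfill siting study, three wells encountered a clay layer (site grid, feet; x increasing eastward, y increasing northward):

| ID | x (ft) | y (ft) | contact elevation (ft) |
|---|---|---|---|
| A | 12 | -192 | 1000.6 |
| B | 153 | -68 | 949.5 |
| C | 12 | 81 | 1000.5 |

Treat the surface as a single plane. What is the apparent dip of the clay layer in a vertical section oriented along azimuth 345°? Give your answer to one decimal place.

Let the plane be z = a·x + b·y + c.
B−A: 141a + 124b = −51.1;  C−A: 0a + 273b = −0.1.
Solving gives a = −0.36209, b = −0.00037.
Unit vector along 345° is (sin 345°, cos 345°) = (-0.2588, 0.9659).
Slope in that direction = a·(-0.2588) + b·(0.9659) = 0.09336.
Apparent dip = arctan|0.09336| = 5.3° (true dip is 19.9°, so apparent ≤ true as expected).

5.3°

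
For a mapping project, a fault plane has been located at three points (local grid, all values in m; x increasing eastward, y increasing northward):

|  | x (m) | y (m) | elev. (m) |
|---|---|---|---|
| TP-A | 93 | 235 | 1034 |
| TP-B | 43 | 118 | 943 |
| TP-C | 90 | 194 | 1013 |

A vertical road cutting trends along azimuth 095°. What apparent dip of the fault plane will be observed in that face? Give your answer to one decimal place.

Let the plane be z = a·x + b·y + c.
TP-B−TP-A: −50a − 117b = −91;  TP-C−TP-A: −3a − 41b = −21.
Solving gives a = 0.74985, b = 0.45733.
Unit vector along 095° is (sin 95°, cos 95°) = (0.9962, -0.0872).
Slope in that direction = a·(0.9962) + b·(-0.0872) = 0.70714.
Apparent dip = arctan|0.70714| = 35.3° (true dip is 41.3°, so apparent ≤ true as expected).

35.3°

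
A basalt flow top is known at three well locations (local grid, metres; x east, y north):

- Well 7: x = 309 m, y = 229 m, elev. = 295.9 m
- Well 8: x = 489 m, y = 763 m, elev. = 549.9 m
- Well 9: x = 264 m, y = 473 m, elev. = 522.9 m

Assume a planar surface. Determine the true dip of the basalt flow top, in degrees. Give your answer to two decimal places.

Two edge vectors: Well 7→Well 8 = (180, 534, 254), Well 7→Well 9 = (-45, 244, 227).
Normal n = (Well 7→Well 8) × (Well 7→Well 9) = (59242, -52290, 67950).
So ∂z/∂x = −n_x/n_z = −0.87185 and ∂z/∂y = −n_y/n_z = 0.76954.
Gradient magnitude |∇z| = √(a² + b²) = √(0.76012 + 0.59219) = 1.16289.
True dip = arctan(1.16289) = 49.31°, dipping toward SE (azimuth ≈ 131°).

49.31°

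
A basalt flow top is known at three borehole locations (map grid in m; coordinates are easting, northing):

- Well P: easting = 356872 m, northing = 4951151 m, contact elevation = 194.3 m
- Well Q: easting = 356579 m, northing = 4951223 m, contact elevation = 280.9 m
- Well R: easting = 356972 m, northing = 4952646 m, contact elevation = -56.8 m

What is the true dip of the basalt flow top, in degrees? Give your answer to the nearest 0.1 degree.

19.9°

Two edge vectors: Well P→Well Q = (-293, 72, 86.6), Well P→Well R = (100, 1495, -251.1).
Normal n = (Well P→Well Q) × (Well P→Well R) = (-147546.2, -64912.3, -445235).
So ∂z/∂easting = −n_x/n_z = −0.33139 and ∂z/∂northing = −n_y/n_z = −0.14579.
Gradient magnitude |∇z| = √(a² + b²) = √(0.10982 + 0.02126) = 0.36204.
True dip = arctan(0.36204) = 19.9°, dipping toward ENE (azimuth ≈ 066°).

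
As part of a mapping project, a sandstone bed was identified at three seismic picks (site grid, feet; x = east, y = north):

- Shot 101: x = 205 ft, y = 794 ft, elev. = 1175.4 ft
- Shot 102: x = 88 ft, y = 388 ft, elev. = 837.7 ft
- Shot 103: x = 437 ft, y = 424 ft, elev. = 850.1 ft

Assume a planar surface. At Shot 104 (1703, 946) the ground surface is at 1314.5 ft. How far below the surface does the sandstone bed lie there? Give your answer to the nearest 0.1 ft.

88.0 ft

Two edge vectors: Shot 101→Shot 102 = (-117, -406, -337.7), Shot 101→Shot 103 = (232, -370, -325.3).
Normal n = (Shot 101→Shot 102) × (Shot 101→Shot 103) = (7122.8, -116406.5, 137482).
So ∂z/∂x = −n_x/n_z = −0.051809 and ∂z/∂y = −n_y/n_z = 0.846704.
Intercept c from Shot 101: 1175.4 + 10.62 − 672.28 = 513.74.
At (1703, 946): z_contact = −88.23 + 800.98 + 513.74 = 1226.49 ft.
Depth below ground = 1314.5 − 1226.49 = 88.0 ft.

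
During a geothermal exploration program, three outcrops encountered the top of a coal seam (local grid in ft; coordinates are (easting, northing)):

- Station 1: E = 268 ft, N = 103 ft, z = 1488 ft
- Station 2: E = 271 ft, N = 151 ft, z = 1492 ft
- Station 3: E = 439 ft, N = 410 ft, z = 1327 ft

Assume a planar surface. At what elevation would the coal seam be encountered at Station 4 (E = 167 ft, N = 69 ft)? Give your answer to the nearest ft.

1607 ft

Two edge vectors: Station 1→Station 2 = (3, 48, 4), Station 1→Station 3 = (171, 307, -161).
Normal n = (Station 1→Station 2) × (Station 1→Station 3) = (-8956, 1167, -7287).
So ∂z/∂E = −n_x/n_z = −1.22904 and ∂z/∂N = −n_y/n_z = 0.16015.
Intercept c from Station 1: 1488 + 329.38 − 16.50 = 1800.89.
At (167, 69): z = −205.2 + 11.1 + 1800.89 = 1606.7 ft.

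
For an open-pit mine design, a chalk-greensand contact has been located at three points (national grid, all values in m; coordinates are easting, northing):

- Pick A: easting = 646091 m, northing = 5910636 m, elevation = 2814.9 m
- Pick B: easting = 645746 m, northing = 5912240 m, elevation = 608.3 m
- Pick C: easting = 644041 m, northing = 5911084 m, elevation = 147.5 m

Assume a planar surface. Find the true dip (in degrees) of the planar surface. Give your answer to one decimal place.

Two edge vectors: Pick A→Pick B = (-345, 1604, -2206.6), Pick A→Pick C = (-2050, 448, -2667.4).
Normal n = (Pick A→Pick B) × (Pick A→Pick C) = (-3289952.8, 3603277, 3133640).
So ∂z/∂easting = −n_x/n_z = 1.04988 and ∂z/∂northing = −n_y/n_z = −1.14987.
Gradient magnitude |∇z| = √(a² + b²) = √(1.10225 + 1.32220) = 1.55707.
True dip = arctan(1.55707) = 57.3°, dipping toward NW (azimuth ≈ 318°).

57.3°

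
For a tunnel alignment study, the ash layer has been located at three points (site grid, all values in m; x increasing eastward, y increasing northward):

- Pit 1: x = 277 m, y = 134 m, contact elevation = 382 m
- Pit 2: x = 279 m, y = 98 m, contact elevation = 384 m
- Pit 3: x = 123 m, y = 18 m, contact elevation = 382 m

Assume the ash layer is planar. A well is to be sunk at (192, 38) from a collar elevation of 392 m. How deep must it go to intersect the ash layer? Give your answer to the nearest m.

Two edge vectors: Pit 1→Pit 2 = (2, -36, 2), Pit 1→Pit 3 = (-154, -116, 0).
Normal n = (Pit 1→Pit 2) × (Pit 1→Pit 3) = (232, -308, -5776).
So ∂z/∂x = −n_x/n_z = 0.04017 and ∂z/∂y = −n_y/n_z = −0.05332.
Intercept c from Pit 1: 382 − 11.13 + 7.15 = 378.02.
At (192, 38): z_contact = 7.7 − 2.0 + 378.02 = 383.7 m.
Depth below ground = 392 − 383.7 = 8 m.

8 m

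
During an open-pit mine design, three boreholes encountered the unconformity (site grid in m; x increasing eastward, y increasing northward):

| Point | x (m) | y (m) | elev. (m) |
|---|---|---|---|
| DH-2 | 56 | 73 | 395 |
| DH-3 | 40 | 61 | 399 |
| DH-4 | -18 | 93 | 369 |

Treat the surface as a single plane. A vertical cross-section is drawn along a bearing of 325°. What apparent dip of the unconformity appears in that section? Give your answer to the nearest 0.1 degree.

30.7°

Let the plane be z = a·x + b·y + c.
DH-3−DH-2: −16a − 12b = 4;  DH-4−DH-2: −74a + 20b = −26.
Solving gives a = 0.19205, b = −0.58940.
Unit vector along 325° is (sin 325°, cos 325°) = (-0.5736, 0.8192).
Slope in that direction = a·(-0.5736) + b·(0.8192) = −0.59297.
Apparent dip = arctan|0.59297| = 30.7° (true dip is 31.8°, so apparent ≤ true as expected).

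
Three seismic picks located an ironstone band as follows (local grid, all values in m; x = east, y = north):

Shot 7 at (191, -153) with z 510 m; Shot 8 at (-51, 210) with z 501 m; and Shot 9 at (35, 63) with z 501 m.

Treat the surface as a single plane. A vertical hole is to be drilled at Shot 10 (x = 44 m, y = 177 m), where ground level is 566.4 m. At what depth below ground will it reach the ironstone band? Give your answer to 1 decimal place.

Let the plane be z = a·x + b·y + c.
Shot 8−Shot 7: −242a + 363b = −9;  Shot 9−Shot 7: −156a + 216b = −9.
Solving gives a = 0.30372, b = 0.17769.
Then c = 510 − a·191 − b·-153 = 479.18.
At (44, 177): z_contact = 13.36 + 31.45 + 479.18 = 523.99 m.
Depth below ground = 566.4 − 523.99 = 42.4 m.

42.4 m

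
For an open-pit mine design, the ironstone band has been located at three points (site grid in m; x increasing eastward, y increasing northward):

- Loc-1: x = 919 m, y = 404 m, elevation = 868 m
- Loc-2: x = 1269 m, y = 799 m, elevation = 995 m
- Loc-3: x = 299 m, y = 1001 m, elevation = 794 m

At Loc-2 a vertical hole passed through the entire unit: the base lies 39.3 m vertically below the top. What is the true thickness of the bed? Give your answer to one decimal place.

38.0 m

Let the plane be z = a·x + b·y + c.
Loc-2−Loc-1: 350a + 395b = 127;  Loc-3−Loc-1: −620a + 597b = −74.
Solving gives a = 0.23146, b = 0.11643.
|∇z| = √(a²+b²) = 0.25909, so dip δ = arctan(0.25909) = 14.53°.
True thickness = vertical thickness × cos δ = 39.3 × cos 14.53° = 38.0 m.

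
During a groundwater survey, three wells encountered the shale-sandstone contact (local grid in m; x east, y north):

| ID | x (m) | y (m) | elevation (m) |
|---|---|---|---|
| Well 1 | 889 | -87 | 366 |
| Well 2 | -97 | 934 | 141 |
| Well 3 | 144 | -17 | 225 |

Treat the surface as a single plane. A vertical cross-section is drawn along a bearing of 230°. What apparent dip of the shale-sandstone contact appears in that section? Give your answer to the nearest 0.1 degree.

6.6°

Let the plane be z = a·x + b·y + c.
Well 2−Well 1: −986a + 1021b = −225;  Well 3−Well 1: −745a + 70b = −141.
Solving gives a = 0.18538, b = −0.04135.
Unit vector along 230° is (sin 230°, cos 230°) = (-0.7660, -0.6428).
Slope in that direction = a·(-0.7660) + b·(-0.6428) = −0.11543.
Apparent dip = arctan|0.11543| = 6.6° (true dip is 10.8°, so apparent ≤ true as expected).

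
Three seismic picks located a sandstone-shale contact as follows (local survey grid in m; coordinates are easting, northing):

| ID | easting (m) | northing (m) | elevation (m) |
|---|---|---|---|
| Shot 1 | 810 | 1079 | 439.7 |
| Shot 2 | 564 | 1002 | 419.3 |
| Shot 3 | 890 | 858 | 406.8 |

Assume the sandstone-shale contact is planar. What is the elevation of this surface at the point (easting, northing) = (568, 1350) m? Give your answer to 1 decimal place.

475.3 m

Let the plane be z = a·easting + b·northing + c.
Shot 2−Shot 1: −246a − 77b = −20.4;  Shot 3−Shot 1: 80a − 221b = −32.9.
Solving gives a = 0.032632, b = 0.160681.
Then c = 439.7 − a·810 − b·1079 = 239.89.
At (568, 1350): z = 18.5 + 216.9 + 239.89 = 475.3 m.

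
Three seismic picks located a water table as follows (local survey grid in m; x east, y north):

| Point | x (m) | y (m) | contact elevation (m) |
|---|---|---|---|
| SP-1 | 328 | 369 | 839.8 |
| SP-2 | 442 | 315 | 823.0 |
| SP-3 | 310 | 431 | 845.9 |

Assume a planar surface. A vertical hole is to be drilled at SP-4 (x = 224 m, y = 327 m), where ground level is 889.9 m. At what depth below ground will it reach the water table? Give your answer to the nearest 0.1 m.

Two edge vectors: SP-1→SP-2 = (114, -54, -16.8), SP-1→SP-3 = (-18, 62, 6.1).
Normal n = (SP-1→SP-2) × (SP-1→SP-3) = (712.2, -393, 6096).
So ∂z/∂x = −n_x/n_z = −0.11683 and ∂z/∂y = −n_y/n_z = 0.06447.
Intercept c from SP-1: 839.8 + 38.32 − 23.79 = 854.33.
At (224, 327): z_contact = −26.17 + 21.08 + 854.33 = 849.24 m.
Depth below ground = 889.9 − 849.24 = 40.7 m.

40.7 m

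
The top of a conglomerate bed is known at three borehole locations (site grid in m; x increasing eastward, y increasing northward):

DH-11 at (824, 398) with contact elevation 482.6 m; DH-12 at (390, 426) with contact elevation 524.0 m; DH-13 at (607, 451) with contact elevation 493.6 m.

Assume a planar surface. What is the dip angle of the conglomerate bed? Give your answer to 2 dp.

Two edge vectors: DH-11→DH-12 = (-434, 28, 41.4), DH-11→DH-13 = (-217, 53, 11).
Normal n = (DH-11→DH-12) × (DH-11→DH-13) = (-1886.2, -4209.8, -16926).
So ∂z/∂x = −n_x/n_z = −0.11144 and ∂z/∂y = −n_y/n_z = −0.24872.
Gradient magnitude |∇z| = √(a² + b²) = √(0.01242 + 0.06186) = 0.27254.
True dip = arctan(0.27254) = 15.25°, dipping toward NNE (azimuth ≈ 024°).

15.25°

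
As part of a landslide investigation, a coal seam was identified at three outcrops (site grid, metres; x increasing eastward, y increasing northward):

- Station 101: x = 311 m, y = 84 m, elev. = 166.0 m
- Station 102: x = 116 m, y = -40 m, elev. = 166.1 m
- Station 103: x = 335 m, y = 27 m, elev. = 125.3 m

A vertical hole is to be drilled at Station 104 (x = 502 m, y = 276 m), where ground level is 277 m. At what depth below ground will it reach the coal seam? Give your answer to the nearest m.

71 m

Let the plane be z = a·x + b·y + c.
Station 102−Station 101: −195a − 124b = 0.1;  Station 103−Station 101: 24a − 57b = −40.7.
Solving gives a = −0.35856, b = 0.56306.
Then c = 166 − a·311 − b·84 = 230.22.
At (502, 276): z_contact = −180.0 + 155.4 + 230.22 = 205.6 m.
Depth below ground = 277 − 205.6 = 71 m.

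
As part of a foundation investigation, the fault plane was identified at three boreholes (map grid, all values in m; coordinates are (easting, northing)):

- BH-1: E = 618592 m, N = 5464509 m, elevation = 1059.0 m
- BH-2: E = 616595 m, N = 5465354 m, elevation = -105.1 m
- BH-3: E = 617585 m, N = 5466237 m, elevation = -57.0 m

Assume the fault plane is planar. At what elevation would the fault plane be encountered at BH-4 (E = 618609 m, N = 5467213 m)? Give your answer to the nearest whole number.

-33 m

Let the plane be z = a·E + b·N + c.
BH-2−BH-1: −1997a + 845b = −1164.1;  BH-3−BH-1: −1007a + 1728b = −1116.
Solving gives a = 0.41099442, b = −0.40632443.
Then c = 1059 − a·618592 − b·5464509 = 1967184.66.
At (618609, 5467213): z = 254244.8 − 2221462.2 + 1967184.66 = -32.7 m.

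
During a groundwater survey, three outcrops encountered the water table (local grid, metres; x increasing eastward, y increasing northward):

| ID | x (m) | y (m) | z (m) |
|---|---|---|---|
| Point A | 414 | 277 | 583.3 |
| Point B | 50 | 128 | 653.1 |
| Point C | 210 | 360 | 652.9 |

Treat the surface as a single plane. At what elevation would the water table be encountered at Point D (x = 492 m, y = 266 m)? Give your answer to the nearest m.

560 m

Let the plane be z = a·x + b·y + c.
Point B−Point A: −364a − 149b = 69.8;  Point C−Point A: −204a + 83b = 69.6.
Solving gives a = −0.26669, b = 0.18306.
Then c = 583.3 − a·414 − b·277 = 643.00.
At (492, 266): z = −131.2 + 48.7 + 643.00 = 560.5 m.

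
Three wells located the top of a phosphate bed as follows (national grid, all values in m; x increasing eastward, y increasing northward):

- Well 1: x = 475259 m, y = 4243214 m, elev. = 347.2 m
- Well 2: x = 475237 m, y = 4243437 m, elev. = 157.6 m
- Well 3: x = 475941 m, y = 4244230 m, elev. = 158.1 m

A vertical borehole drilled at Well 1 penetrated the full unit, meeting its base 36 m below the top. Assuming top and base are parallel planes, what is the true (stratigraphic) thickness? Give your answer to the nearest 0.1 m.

Two edge vectors: Well 1→Well 2 = (-22, 223, -189.6), Well 1→Well 3 = (682, 1016, -189.1).
Normal n = (Well 1→Well 2) × (Well 1→Well 3) = (150464.3, -133467.4, -174438).
So ∂z/∂x = −n_x/n_z = 0.86257 and ∂z/∂y = −n_y/n_z = −0.76513.
|∇z| = √(a²+b²) = 1.15301, so dip δ = arctan(1.15301) = 49.07°.
True thickness = vertical thickness × cos δ = 36 × cos 49.07° = 23.6 m.

23.6 m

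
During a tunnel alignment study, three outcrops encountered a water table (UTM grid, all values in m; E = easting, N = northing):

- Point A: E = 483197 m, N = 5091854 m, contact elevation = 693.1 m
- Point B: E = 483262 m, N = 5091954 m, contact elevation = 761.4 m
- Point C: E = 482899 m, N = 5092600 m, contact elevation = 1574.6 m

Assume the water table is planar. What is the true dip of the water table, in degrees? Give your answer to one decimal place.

47.7°

Two edge vectors: Point A→Point B = (65, 100, 68.3), Point A→Point C = (-298, 746, 881.5).
Normal n = (Point A→Point B) × (Point A→Point C) = (37198.2, -77650.9, 78290).
So ∂z/∂E = −n_x/n_z = −0.47513 and ∂z/∂N = −n_y/n_z = 0.99184.
Gradient magnitude |∇z| = √(a² + b²) = √(0.22575 + 0.98374) = 1.09977.
True dip = arctan(1.09977) = 47.7°, dipping toward SSE (azimuth ≈ 154°).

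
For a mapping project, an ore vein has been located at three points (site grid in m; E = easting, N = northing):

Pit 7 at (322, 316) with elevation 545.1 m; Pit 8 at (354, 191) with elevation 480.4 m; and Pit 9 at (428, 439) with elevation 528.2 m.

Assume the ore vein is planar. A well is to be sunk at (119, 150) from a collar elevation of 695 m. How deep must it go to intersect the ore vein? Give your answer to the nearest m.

Two edge vectors: Pit 7→Pit 8 = (32, -125, -64.7), Pit 7→Pit 9 = (106, 123, -16.9).
Normal n = (Pit 7→Pit 8) × (Pit 7→Pit 9) = (10070.6, -6317.4, 17186).
So ∂z/∂E = −n_x/n_z = −0.58598 and ∂z/∂N = −n_y/n_z = 0.36759.
Intercept c from Pit 7: 545.1 + 188.68 − 116.16 = 617.63.
At (119, 150): z_contact = −69.7 + 55.1 + 617.63 = 603.0 m.
Depth below ground = 695 − 603.0 = 92 m.

92 m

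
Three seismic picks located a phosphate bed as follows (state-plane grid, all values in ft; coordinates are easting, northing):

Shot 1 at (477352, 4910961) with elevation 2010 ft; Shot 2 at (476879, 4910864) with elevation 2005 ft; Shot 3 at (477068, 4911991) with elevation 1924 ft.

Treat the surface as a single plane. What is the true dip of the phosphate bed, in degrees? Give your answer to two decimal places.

Let the plane be z = a·easting + b·northing + c.
Shot 2−Shot 1: −473a − 97b = −5;  Shot 3−Shot 1: −284a + 1030b = −86.
Solving gives a = 0.02621, b = −0.07627.
Gradient magnitude |∇z| = √(a² + b²) = √(0.00069 + 0.00582) = 0.08065.
True dip = arctan(0.08065) = 4.61°, dipping toward NNW (azimuth ≈ 341°).

4.61°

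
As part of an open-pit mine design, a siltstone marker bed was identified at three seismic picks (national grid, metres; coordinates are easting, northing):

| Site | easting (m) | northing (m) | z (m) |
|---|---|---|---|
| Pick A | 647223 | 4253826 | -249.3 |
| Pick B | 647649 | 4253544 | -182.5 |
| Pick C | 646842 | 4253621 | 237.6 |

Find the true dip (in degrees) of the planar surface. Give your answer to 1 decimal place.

Let the plane be z = a·easting + b·northing + c.
Pick B−Pick A: 426a − 282b = 66.8;  Pick C−Pick A: −381a − 205b = 486.9.
Solving gives a = −0.63465, b = −1.19560.
Gradient magnitude |∇z| = √(a² + b²) = √(0.40278 + 1.42947) = 1.35361.
True dip = arctan(1.35361) = 53.5°, dipping toward NNE (azimuth ≈ 028°).

53.5°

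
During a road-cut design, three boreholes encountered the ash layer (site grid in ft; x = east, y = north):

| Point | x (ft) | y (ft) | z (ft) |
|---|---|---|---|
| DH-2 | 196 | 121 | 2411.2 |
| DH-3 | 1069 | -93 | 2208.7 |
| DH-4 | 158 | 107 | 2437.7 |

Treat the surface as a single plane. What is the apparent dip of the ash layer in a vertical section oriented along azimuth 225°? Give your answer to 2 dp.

39.76°

Two edge vectors: DH-2→DH-3 = (873, -214, -202.5), DH-2→DH-4 = (-38, -14, 26.5).
Normal n = (DH-2→DH-3) × (DH-2→DH-4) = (-8506, -15439.5, -20354).
So ∂z/∂x = −n_x/n_z = −0.41790 and ∂z/∂y = −n_y/n_z = −0.75855.
Unit vector along 225° is (sin 225°, cos 225°) = (-0.7071, -0.7071).
Slope in that direction = a·(-0.7071) + b·(-0.7071) = 0.83188.
Apparent dip = arctan|0.83188| = 39.76° (true dip is 40.9°, so apparent ≤ true as expected).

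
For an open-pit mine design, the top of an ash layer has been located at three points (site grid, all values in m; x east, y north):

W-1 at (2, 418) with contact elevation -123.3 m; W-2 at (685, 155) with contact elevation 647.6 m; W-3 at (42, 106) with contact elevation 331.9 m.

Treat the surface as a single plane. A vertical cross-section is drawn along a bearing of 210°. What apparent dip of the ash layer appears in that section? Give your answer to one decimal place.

42.0°

Let the plane be z = a·x + b·y + c.
W-2−W-1: 683a − 263b = 770.9;  W-3−W-1: 40a − 312b = 455.2.
Solving gives a = 0.59634, b = −1.38252.
Unit vector along 210° is (sin 210°, cos 210°) = (-0.5000, -0.8660).
Slope in that direction = a·(-0.5000) + b·(-0.8660) = 0.89913.
Apparent dip = arctan|0.89913| = 42.0° (true dip is 56.4°, so apparent ≤ true as expected).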